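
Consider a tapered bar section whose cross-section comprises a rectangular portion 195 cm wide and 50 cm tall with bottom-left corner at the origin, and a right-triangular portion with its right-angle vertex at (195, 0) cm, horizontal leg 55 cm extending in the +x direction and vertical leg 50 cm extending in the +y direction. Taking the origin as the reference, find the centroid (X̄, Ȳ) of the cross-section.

X̄ = 111.82 cm, Ȳ = 23.97 cm

rectangular portion: A = 195 × 50 = 9750.00, centroid at (97.50, 25.00).
triangular portion: A = ½·55·50 = 1375.00, centroid at (213.33, 16.67).
ΣA = 11125.00 cm²
ΣAX̄ = (9750.00)(97.50) + (1375.00)(213.33) = 1243958.33 cm³
ΣAȲ = (9750.00)(25.00) + (1375.00)(16.67) = 266666.67 cm³
X̄ = 1243958.33 / 11125.00 = 111.82 cm
Ȳ = 266666.67 / 11125.00 = 23.97 cm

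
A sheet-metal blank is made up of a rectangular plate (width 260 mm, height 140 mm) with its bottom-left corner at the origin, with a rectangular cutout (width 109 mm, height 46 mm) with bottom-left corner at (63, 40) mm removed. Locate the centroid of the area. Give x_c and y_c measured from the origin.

x_c = 132.00 mm, y_c = 71.12 mm

plate: A = 260 × 140 = 36400.00, centroid at (130.00, 70.00).
hole: A = −(109 × 46) = -5014.00, centroid at (117.50, 63.00).
ΣA = 31386.00 mm²
ΣAx_c = (36400.00)(130.00) + (-5014.00)(117.50) = 4142855.00 mm³
ΣAy_c = (36400.00)(70.00) + (-5014.00)(63.00) = 2232118.00 mm³
x_c = 4142855.00 / 31386.00 = 132.00 mm
y_c = 2232118.00 / 31386.00 = 71.12 mm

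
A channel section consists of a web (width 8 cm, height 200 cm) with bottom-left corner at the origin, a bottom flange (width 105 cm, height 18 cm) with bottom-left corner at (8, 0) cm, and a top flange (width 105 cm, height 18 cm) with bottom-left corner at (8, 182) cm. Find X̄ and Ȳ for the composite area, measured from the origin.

X̄ = 43.70 cm, Ȳ = 100.00 cm

Part | A | x̄ᵢ | ȳᵢ | A·x̄ᵢ | A·ȳᵢ
web | 1600.00 | 4.00 | 100.00 | 6400.00 | 160000.00
bottom flange | 1890.00 | 60.50 | 9.00 | 114345.00 | 17010.00
top flange | 1890.00 | 60.50 | 191.00 | 114345.00 | 360990.00
Σ | 5380.00 |  |  | 235090.00 | 538000.00
X̄ = 235090.00 / 5380.00 = 43.70 cm
Ȳ = 538000.00 / 5380.00 = 100.00 cm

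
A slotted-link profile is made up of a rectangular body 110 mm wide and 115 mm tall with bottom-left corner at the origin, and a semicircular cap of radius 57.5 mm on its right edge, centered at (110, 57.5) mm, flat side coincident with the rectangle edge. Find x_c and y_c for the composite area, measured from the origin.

rectangular body: A = 110 × 115 = 12650.00, centroid at (55.00, 57.50).
semicircular end: A = ½π·57.5² = 5193.45, centroid at (134.40, 57.50).
ΣA = 17843.45 mm², ΣAx_c = 1393768.57 mm³, ΣAy_c = 1025998.11 mm³.
x_c = 1393768.57/17843.45 = 78.11 mm; y_c = 1025998.11/17843.45 = 57.50 mm.

x_c = 78.11 mm, y_c = 57.50 mm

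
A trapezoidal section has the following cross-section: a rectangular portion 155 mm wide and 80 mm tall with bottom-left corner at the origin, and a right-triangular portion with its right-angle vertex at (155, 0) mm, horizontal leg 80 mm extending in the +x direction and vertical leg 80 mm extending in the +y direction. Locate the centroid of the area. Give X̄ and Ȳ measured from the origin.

X̄ = 98.87 mm, Ȳ = 37.26 mm

rectangular portion: A = 155 × 80 = 12400.00, centroid at (77.50, 40.00).
triangular portion: A = ½·80·80 = 3200.00, centroid at (181.67, 26.67).
ΣA = 15600.00 mm², ΣAX̄ = 1542333.33 mm³, ΣAȲ = 581333.33 mm³.
X̄ = 1542333.33/15600.00 = 98.87 mm; Ȳ = 581333.33/15600.00 = 37.26 mm.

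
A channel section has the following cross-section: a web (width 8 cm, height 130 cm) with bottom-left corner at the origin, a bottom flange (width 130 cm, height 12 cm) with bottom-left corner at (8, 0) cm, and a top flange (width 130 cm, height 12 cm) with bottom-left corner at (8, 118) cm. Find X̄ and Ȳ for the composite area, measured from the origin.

Part | A | x̄ᵢ | ȳᵢ | A·x̄ᵢ | A·ȳᵢ
web | 1040.00 | 4.00 | 65.00 | 4160.00 | 67600.00
bottom flange | 1560.00 | 73.00 | 6.00 | 113880.00 | 9360.00
top flange | 1560.00 | 73.00 | 124.00 | 113880.00 | 193440.00
Σ | 4160.00 |  |  | 231920.00 | 270400.00
X̄ = 231920.00 / 4160.00 = 55.75 cm
Ȳ = 270400.00 / 4160.00 = 65.00 cm

X̄ = 55.75 cm, Ȳ = 65.00 cm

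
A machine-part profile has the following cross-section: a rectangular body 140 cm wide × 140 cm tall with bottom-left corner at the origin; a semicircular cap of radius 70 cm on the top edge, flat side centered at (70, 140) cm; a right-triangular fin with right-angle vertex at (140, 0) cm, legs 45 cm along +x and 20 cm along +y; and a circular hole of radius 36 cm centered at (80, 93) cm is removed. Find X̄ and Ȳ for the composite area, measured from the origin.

Part | A | x̄ᵢ | ȳᵢ | A·x̄ᵢ | A·ȳᵢ
rectangular body | 19600.00 | 70.00 | 70.00 | 1372000.00 | 1372000.00
semicircular top | 7696.90 | 70.00 | 169.71 | 538783.14 | 1306232.95
triangular fin | 450.00 | 155.00 | 6.67 | 69750.00 | 3000.00
hole | -4071.50 | 80.00 | 93.00 | -325720.33 | -378649.88
Σ | 23675.40 |  |  | 1654812.81 | 2302583.07
X̄ = 1654812.81 / 23675.40 = 69.90 cm
Ȳ = 2302583.07 / 23675.40 = 97.26 cm

X̄ = 69.90 cm, Ȳ = 97.26 cm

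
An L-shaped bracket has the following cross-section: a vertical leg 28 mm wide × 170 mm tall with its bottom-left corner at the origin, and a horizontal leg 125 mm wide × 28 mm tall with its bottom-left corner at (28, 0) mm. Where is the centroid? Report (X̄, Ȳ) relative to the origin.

vertical leg: A = 28 × 170 = 4760.00, centroid at (14.00, 85.00).
horizontal leg: A = 125 × 28 = 3500.00, centroid at (90.50, 14.00).
ΣA = 8260.00 mm², ΣAX̄ = 383390.00 mm³, ΣAȲ = 453600.00 mm³.
X̄ = 383390.00/8260.00 = 46.42 mm; Ȳ = 453600.00/8260.00 = 54.92 mm.

X̄ = 46.42 mm, Ȳ = 54.92 mm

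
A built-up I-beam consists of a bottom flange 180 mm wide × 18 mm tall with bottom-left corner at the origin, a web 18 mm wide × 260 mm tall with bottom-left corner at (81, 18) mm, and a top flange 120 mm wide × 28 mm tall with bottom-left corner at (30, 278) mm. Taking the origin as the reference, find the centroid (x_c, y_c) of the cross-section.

x_c = 90.00 mm, y_c = 150.97 mm

bottom flange: A = 180 × 18 = 3240.00, centroid at (90.00, 9.00).
web: A = 18 × 260 = 4680.00, centroid at (90.00, 148.00).
top flange: A = 120 × 28 = 3360.00, centroid at (90.00, 292.00).
ΣA = 11280.00 mm²
ΣAx_c = (3240.00)(90.00) + (4680.00)(90.00) + (3360.00)(90.00) = 1015200.00 mm³
ΣAy_c = (3240.00)(9.00) + (4680.00)(148.00) + (3360.00)(292.00) = 1702920.00 mm³
x_c = 1015200.00 / 11280.00 = 90.00 mm
y_c = 1702920.00 / 11280.00 = 150.97 mm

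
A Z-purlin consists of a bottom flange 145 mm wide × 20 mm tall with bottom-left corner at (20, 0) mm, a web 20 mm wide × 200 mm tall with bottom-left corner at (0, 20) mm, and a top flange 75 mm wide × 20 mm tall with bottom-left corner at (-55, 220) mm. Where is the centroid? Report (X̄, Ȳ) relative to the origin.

X̄ = 33.57 mm, Ȳ = 101.67 mm

Part | A | x̄ᵢ | ȳᵢ | A·x̄ᵢ | A·ȳᵢ
bottom flange | 2900.00 | 92.50 | 10.00 | 268250.00 | 29000.00
web | 4000.00 | 10.00 | 120.00 | 40000.00 | 480000.00
top flange | 1500.00 | -17.50 | 230.00 | -26250.00 | 345000.00
Σ | 8400.00 |  |  | 282000.00 | 854000.00
X̄ = 282000.00 / 8400.00 = 33.57 mm
Ȳ = 854000.00 / 8400.00 = 101.67 mm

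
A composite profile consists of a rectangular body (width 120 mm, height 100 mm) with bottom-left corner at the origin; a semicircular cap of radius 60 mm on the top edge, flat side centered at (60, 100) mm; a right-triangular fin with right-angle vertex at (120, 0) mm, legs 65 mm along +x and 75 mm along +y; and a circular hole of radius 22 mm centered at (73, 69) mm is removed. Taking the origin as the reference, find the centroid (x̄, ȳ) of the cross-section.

x̄ = 69.65 mm, ȳ = 68.14 mm

rectangular body: A = 120 × 100 = 12000.00, centroid at (60.00, 50.00).
semicircular top: A = ½π·60² = 5654.87, centroid at (60.00, 125.46).
triangular fin: A = ½·65·75 = 2437.50, centroid at (141.67, 25.00).
hole: A = −π·22² = -1520.53, centroid at (73.00, 69.00).
ΣA = 18571.84 mm²
ΣAx̄ = (12000.00)(60.00) + (5654.87)(60.00) + (2437.50)(141.67) + (-1520.53)(73.00) = 1293605.75 mm³
ΣAȳ = (12000.00)(50.00) + (5654.87)(125.46) + (2437.50)(25.00) + (-1520.53)(69.00) = 1265507.55 mm³
x̄ = 1293605.75 / 18571.84 = 69.65 mm
ȳ = 1265507.55 / 18571.84 = 68.14 mm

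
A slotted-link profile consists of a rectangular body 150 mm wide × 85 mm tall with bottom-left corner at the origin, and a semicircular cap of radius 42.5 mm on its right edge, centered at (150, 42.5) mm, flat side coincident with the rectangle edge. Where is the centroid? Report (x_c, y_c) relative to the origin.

Part | A | x̄ᵢ | ȳᵢ | A·x̄ᵢ | A·ȳᵢ
rectangular body | 12750.00 | 75.00 | 42.50 | 956250.00 | 541875.00
semicircular end | 2837.25 | 168.04 | 42.50 | 476764.71 | 120583.16
Σ | 15587.25 |  |  | 1433014.71 | 662458.16
x_c = 1433014.71 / 15587.25 = 91.94 mm
y_c = 662458.16 / 15587.25 = 42.50 mm

x_c = 91.94 mm, y_c = 42.50 mm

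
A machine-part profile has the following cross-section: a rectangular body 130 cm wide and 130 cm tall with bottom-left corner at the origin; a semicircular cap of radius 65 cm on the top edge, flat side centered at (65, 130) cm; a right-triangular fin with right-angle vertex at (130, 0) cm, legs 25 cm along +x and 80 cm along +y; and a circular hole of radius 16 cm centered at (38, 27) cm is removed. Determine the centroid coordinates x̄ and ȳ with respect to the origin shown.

Part | A | x̄ᵢ | ȳᵢ | A·x̄ᵢ | A·ȳᵢ
rectangular body | 16900.00 | 65.00 | 65.00 | 1098500.00 | 1098500.00
semicircular top | 6636.61 | 65.00 | 157.59 | 431379.94 | 1045843.22
triangular fin | 1000.00 | 138.33 | 26.67 | 138333.33 | 26666.67
hole | -804.25 | 38.00 | 27.00 | -30561.41 | -21714.69
Σ | 23732.37 |  |  | 1637651.86 | 2149295.19
x̄ = 1637651.86 / 23732.37 = 69.00 cm
ȳ = 2149295.19 / 23732.37 = 90.56 cm

x̄ = 69.00 cm, ȳ = 90.56 cm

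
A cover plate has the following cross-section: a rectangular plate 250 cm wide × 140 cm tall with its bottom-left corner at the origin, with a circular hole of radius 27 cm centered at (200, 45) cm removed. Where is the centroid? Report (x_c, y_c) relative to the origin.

x_c = 119.75 cm, y_c = 71.75 cm

plate: A = 250 × 140 = 35000.00, centroid at (125.00, 70.00).
hole: A = −π·27² = -2290.22, centroid at (200.00, 45.00).
ΣA = 32709.78 cm², ΣAx_c = 3916955.79 cm³, ΣAy_c = 2346940.05 cm³.
x_c = 3916955.79/32709.78 = 119.75 cm; y_c = 2346940.05/32709.78 = 71.75 cm.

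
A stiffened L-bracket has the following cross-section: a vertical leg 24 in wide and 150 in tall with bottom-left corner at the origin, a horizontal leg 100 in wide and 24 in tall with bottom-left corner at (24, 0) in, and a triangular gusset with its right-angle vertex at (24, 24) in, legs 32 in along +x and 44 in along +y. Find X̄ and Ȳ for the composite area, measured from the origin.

vertical leg: A = 24 × 150 = 3600.00, centroid at (12.00, 75.00).
horizontal leg: A = 100 × 24 = 2400.00, centroid at (74.00, 12.00).
gusset: A = ½·32·44 = 704.00, centroid at (34.67, 38.67).
ΣA = 6704.00 in²
ΣAX̄ = (3600.00)(12.00) + (2400.00)(74.00) + (704.00)(34.67) = 245205.33 in³
ΣAȲ = (3600.00)(75.00) + (2400.00)(12.00) + (704.00)(38.67) = 326021.33 in³
X̄ = 245205.33 / 6704.00 = 36.58 in
Ȳ = 326021.33 / 6704.00 = 48.63 in

X̄ = 36.58 in, Ȳ = 48.63 in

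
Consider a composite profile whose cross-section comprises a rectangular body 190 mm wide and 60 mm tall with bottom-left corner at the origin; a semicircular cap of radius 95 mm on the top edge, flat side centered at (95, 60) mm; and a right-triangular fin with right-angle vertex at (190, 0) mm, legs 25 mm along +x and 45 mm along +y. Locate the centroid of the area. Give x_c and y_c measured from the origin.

x_c = 97.22 mm, y_c = 67.81 mm

rectangular body: A = 190 × 60 = 11400.00, centroid at (95.00, 30.00).
semicircular top: A = ½π·95² = 14176.44, centroid at (95.00, 100.32).
triangular fin: A = ½·25·45 = 562.50, centroid at (198.33, 15.00).
ΣA = 26138.94 mm²
ΣAx_c = (11400.00)(95.00) + (14176.44)(95.00) + (562.50)(198.33) = 2541324.00 mm³
ΣAy_c = (11400.00)(30.00) + (14176.44)(100.32) + (562.50)(15.00) = 1772607.04 mm³
x_c = 2541324.00 / 26138.94 = 97.22 mm
y_c = 1772607.04 / 26138.94 = 67.81 mm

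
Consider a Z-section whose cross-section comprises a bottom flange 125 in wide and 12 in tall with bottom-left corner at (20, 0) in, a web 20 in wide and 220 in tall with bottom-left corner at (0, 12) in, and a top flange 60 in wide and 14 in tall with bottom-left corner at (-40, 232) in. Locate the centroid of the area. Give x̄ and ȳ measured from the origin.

x̄ = 23.64 in, ȳ = 110.77 in

bottom flange: A = 125 × 12 = 1500.00, centroid at (82.50, 6.00).
web: A = 20 × 220 = 4400.00, centroid at (10.00, 122.00).
top flange: A = 60 × 14 = 840.00, centroid at (-10.00, 239.00).
ΣA = 6740.00 in², ΣAx̄ = 159350.00 in³, ΣAȳ = 746560.00 in³.
x̄ = 159350.00/6740.00 = 23.64 in; ȳ = 746560.00/6740.00 = 110.77 in.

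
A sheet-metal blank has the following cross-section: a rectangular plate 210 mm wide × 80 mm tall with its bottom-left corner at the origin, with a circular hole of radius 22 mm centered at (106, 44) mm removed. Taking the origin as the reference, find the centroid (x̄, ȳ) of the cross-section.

plate: A = 210 × 80 = 16800.00, centroid at (105.00, 40.00).
hole: A = −π·22² = -1520.53, centroid at (106.00, 44.00).
ΣA = 15279.47 mm², ΣAx̄ = 1602823.73 mm³, ΣAȳ = 605096.64 mm³.
x̄ = 1602823.73/15279.47 = 104.90 mm; ȳ = 605096.64/15279.47 = 39.60 mm.

x̄ = 104.90 mm, ȳ = 39.60 mm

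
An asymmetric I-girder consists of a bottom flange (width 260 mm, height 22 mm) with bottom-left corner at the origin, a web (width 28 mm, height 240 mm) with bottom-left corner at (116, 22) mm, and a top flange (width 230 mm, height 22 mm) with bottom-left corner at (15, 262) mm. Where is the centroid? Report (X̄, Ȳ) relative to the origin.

X̄ = 130.00 mm, Ȳ = 137.06 mm

Part | A | x̄ᵢ | ȳᵢ | A·x̄ᵢ | A·ȳᵢ
bottom flange | 5720.00 | 130.00 | 11.00 | 743600.00 | 62920.00
web | 6720.00 | 130.00 | 142.00 | 873600.00 | 954240.00
top flange | 5060.00 | 130.00 | 273.00 | 657800.00 | 1381380.00
Σ | 17500.00 |  |  | 2275000.00 | 2398540.00
X̄ = 2275000.00 / 17500.00 = 130.00 mm
Ȳ = 2398540.00 / 17500.00 = 137.06 mm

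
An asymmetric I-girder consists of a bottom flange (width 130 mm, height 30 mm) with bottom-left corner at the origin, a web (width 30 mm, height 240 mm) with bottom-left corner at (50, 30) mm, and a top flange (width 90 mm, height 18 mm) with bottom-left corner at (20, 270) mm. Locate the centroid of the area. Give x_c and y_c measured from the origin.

x_c = 65.00 mm, y_c = 125.04 mm

Part | A | x̄ᵢ | ȳᵢ | A·x̄ᵢ | A·ȳᵢ
bottom flange | 3900.00 | 65.00 | 15.00 | 253500.00 | 58500.00
web | 7200.00 | 65.00 | 150.00 | 468000.00 | 1080000.00
top flange | 1620.00 | 65.00 | 279.00 | 105300.00 | 451980.00
Σ | 12720.00 |  |  | 826800.00 | 1590480.00
x_c = 826800.00 / 12720.00 = 65.00 mm
y_c = 1590480.00 / 12720.00 = 125.04 mm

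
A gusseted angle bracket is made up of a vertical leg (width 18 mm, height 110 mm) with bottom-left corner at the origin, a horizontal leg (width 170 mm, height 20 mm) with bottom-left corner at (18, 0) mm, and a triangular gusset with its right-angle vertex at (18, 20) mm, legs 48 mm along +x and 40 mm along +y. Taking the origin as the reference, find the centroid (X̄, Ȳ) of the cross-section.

vertical leg: A = 18 × 110 = 1980.00, centroid at (9.00, 55.00).
horizontal leg: A = 170 × 20 = 3400.00, centroid at (103.00, 10.00).
gusset: A = ½·48·40 = 960.00, centroid at (34.00, 33.33).
ΣA = 6340.00 mm², ΣAX̄ = 400660.00 mm³, ΣAȲ = 174900.00 mm³.
X̄ = 400660.00/6340.00 = 63.20 mm; Ȳ = 174900.00/6340.00 = 27.59 mm.

X̄ = 63.20 mm, Ȳ = 27.59 mm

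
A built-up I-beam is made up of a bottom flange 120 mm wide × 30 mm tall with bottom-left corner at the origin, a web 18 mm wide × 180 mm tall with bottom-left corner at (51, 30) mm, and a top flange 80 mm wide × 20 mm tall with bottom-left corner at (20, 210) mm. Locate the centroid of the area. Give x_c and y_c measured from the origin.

x_c = 60.00 mm, y_c = 94.17 mm

bottom flange: A = 120 × 30 = 3600.00, centroid at (60.00, 15.00).
web: A = 18 × 180 = 3240.00, centroid at (60.00, 120.00).
top flange: A = 80 × 20 = 1600.00, centroid at (60.00, 220.00).
ΣA = 8440.00 mm²
ΣAx_c = (3600.00)(60.00) + (3240.00)(60.00) + (1600.00)(60.00) = 506400.00 mm³
ΣAy_c = (3600.00)(15.00) + (3240.00)(120.00) + (1600.00)(220.00) = 794800.00 mm³
x_c = 506400.00 / 8440.00 = 60.00 mm
y_c = 794800.00 / 8440.00 = 94.17 mm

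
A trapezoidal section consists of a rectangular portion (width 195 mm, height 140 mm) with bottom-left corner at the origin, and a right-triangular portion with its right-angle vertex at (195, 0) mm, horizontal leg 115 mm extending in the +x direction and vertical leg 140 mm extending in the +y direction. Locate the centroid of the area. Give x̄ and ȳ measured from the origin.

rectangular portion: A = 195 × 140 = 27300.00, centroid at (97.50, 70.00).
triangular portion: A = ½·115·140 = 8050.00, centroid at (233.33, 46.67).
ΣA = 35350.00 mm², ΣAx̄ = 4540083.33 mm³, ΣAȳ = 2286666.67 mm³.
x̄ = 4540083.33/35350.00 = 128.43 mm; ȳ = 2286666.67/35350.00 = 64.69 mm.

x̄ = 128.43 mm, ȳ = 64.69 mm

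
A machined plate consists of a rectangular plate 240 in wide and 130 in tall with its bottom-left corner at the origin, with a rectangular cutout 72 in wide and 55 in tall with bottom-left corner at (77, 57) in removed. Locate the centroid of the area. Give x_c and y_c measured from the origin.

x_c = 121.02 in, y_c = 62.17 in

plate: A = 240 × 130 = 31200.00, centroid at (120.00, 65.00).
hole: A = −(72 × 55) = -3960.00, centroid at (113.00, 84.50).
ΣA = 27240.00 in², ΣAx_c = 3296520.00 in³, ΣAy_c = 1693380.00 in³.
x_c = 3296520.00/27240.00 = 121.02 in; y_c = 1693380.00/27240.00 = 62.17 in.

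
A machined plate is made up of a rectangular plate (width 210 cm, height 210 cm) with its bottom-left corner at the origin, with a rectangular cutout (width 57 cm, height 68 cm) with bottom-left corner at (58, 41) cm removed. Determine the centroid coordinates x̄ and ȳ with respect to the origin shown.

Part | A | x̄ᵢ | ȳᵢ | A·x̄ᵢ | A·ȳᵢ
plate | 44100.00 | 105.00 | 105.00 | 4630500.00 | 4630500.00
hole | -3876.00 | 86.50 | 75.00 | -335274.00 | -290700.00
Σ | 40224.00 |  |  | 4295226.00 | 4339800.00
x̄ = 4295226.00 / 40224.00 = 106.78 cm
ȳ = 4339800.00 / 40224.00 = 107.89 cm

x̄ = 106.78 cm, ȳ = 107.89 cm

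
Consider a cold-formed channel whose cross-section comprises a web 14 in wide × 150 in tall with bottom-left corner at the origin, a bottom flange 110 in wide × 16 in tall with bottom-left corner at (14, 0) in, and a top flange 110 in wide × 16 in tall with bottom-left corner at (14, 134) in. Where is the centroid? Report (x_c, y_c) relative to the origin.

x_c = 45.83 in, y_c = 75.00 in

Part | A | x̄ᵢ | ȳᵢ | A·x̄ᵢ | A·ȳᵢ
web | 2100.00 | 7.00 | 75.00 | 14700.00 | 157500.00
bottom flange | 1760.00 | 69.00 | 8.00 | 121440.00 | 14080.00
top flange | 1760.00 | 69.00 | 142.00 | 121440.00 | 249920.00
Σ | 5620.00 |  |  | 257580.00 | 421500.00
x_c = 257580.00 / 5620.00 = 45.83 in
y_c = 421500.00 / 5620.00 = 75.00 in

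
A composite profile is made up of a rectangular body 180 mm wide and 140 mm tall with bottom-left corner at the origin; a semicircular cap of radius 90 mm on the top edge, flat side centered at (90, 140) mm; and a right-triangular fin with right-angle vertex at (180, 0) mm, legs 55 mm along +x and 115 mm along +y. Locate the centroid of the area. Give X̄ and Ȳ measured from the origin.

X̄ = 98.34 mm, Ȳ = 101.07 mm

rectangular body: A = 180 × 140 = 25200.00, centroid at (90.00, 70.00).
semicircular top: A = ½π·90² = 12723.45, centroid at (90.00, 178.20).
triangular fin: A = ½·55·115 = 3162.50, centroid at (198.33, 38.33).
ΣA = 41085.95 mm²
ΣAX̄ = (25200.00)(90.00) + (12723.45)(90.00) + (3162.50)(198.33) = 4040339.69 mm³
ΣAȲ = (25200.00)(70.00) + (12723.45)(178.20) + (3162.50)(38.33) = 4152512.20 mm³
X̄ = 4040339.69 / 41085.95 = 98.34 mm
Ȳ = 4152512.20 / 41085.95 = 101.07 mm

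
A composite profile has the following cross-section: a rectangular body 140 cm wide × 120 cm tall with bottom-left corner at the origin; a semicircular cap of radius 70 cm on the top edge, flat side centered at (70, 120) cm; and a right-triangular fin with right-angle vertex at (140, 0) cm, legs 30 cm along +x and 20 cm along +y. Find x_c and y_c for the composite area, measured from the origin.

x_c = 70.97 cm, y_c = 87.20 cm

Part | A | x̄ᵢ | ȳᵢ | A·x̄ᵢ | A·ȳᵢ
rectangular body | 16800.00 | 70.00 | 60.00 | 1176000.00 | 1008000.00
semicircular top | 7696.90 | 70.00 | 149.71 | 538783.14 | 1152294.91
triangular fin | 300.00 | 150.00 | 6.67 | 45000.00 | 2000.00
Σ | 24796.90 |  |  | 1759783.14 | 2162294.91
x_c = 1759783.14 / 24796.90 = 70.97 cm
y_c = 2162294.91 / 24796.90 = 87.20 cm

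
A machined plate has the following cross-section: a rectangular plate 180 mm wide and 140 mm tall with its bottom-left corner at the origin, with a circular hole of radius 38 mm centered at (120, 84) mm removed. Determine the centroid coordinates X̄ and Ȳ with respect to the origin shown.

X̄ = 83.41 mm, Ȳ = 66.93 mm

Part | A | x̄ᵢ | ȳᵢ | A·x̄ᵢ | A·ȳᵢ
plate | 25200.00 | 90.00 | 70.00 | 2268000.00 | 1764000.00
hole | -4536.46 | 120.00 | 84.00 | -544375.18 | -381062.62
Σ | 20663.54 |  |  | 1723624.82 | 1382937.38
X̄ = 1723624.82 / 20663.54 = 83.41 mm
Ȳ = 1382937.38 / 20663.54 = 66.93 mm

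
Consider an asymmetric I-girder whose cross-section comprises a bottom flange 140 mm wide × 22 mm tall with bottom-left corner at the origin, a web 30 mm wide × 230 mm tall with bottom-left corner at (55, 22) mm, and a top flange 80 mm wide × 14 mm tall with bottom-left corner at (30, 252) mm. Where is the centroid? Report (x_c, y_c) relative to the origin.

x_c = 70.00 mm, y_c = 114.35 mm

bottom flange: A = 140 × 22 = 3080.00, centroid at (70.00, 11.00).
web: A = 30 × 230 = 6900.00, centroid at (70.00, 137.00).
top flange: A = 80 × 14 = 1120.00, centroid at (70.00, 259.00).
ΣA = 11100.00 mm²
ΣAx_c = (3080.00)(70.00) + (6900.00)(70.00) + (1120.00)(70.00) = 777000.00 mm³
ΣAy_c = (3080.00)(11.00) + (6900.00)(137.00) + (1120.00)(259.00) = 1269260.00 mm³
x_c = 777000.00 / 11100.00 = 70.00 mm
y_c = 1269260.00 / 11100.00 = 114.35 mm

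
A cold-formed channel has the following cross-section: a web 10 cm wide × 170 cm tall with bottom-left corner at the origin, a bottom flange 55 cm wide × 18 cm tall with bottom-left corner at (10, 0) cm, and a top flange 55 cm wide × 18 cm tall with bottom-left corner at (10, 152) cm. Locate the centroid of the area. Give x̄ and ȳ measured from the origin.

Part | A | x̄ᵢ | ȳᵢ | A·x̄ᵢ | A·ȳᵢ
web | 1700.00 | 5.00 | 85.00 | 8500.00 | 144500.00
bottom flange | 990.00 | 37.50 | 9.00 | 37125.00 | 8910.00
top flange | 990.00 | 37.50 | 161.00 | 37125.00 | 159390.00
Σ | 3680.00 |  |  | 82750.00 | 312800.00
x̄ = 82750.00 / 3680.00 = 22.49 cm
ȳ = 312800.00 / 3680.00 = 85.00 cm

x̄ = 22.49 cm, ȳ = 85.00 cm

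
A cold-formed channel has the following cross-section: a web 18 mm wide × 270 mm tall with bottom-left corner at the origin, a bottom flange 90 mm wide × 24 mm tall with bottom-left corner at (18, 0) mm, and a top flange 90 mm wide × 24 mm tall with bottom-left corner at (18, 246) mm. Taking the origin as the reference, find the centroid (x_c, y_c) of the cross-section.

web: A = 18 × 270 = 4860.00, centroid at (9.00, 135.00).
bottom flange: A = 90 × 24 = 2160.00, centroid at (63.00, 12.00).
top flange: A = 90 × 24 = 2160.00, centroid at (63.00, 258.00).
ΣA = 9180.00 mm²
ΣAx_c = (4860.00)(9.00) + (2160.00)(63.00) + (2160.00)(63.00) = 315900.00 mm³
ΣAy_c = (4860.00)(135.00) + (2160.00)(12.00) + (2160.00)(258.00) = 1239300.00 mm³
x_c = 315900.00 / 9180.00 = 34.41 mm
y_c = 1239300.00 / 9180.00 = 135.00 mm

x_c = 34.41 mm, y_c = 135.00 mm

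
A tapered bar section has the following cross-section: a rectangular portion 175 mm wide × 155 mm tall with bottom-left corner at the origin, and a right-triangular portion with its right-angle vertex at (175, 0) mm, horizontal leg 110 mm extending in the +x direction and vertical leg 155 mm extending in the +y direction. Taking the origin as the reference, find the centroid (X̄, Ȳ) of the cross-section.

X̄ = 117.19 mm, Ȳ = 71.32 mm

rectangular portion: A = 175 × 155 = 27125.00, centroid at (87.50, 77.50).
triangular portion: A = ½·110·155 = 8525.00, centroid at (211.67, 51.67).
ΣA = 35650.00 mm², ΣAX̄ = 4177895.83 mm³, ΣAȲ = 2542645.83 mm³.
X̄ = 4177895.83/35650.00 = 117.19 mm; Ȳ = 2542645.83/35650.00 = 71.32 mm.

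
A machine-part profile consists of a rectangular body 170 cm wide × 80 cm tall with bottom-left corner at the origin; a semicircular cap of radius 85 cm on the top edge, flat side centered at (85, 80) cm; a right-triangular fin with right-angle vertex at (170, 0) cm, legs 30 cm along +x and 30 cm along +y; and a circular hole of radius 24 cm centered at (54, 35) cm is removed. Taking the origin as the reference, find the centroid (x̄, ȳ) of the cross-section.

x̄ = 89.19 cm, ȳ = 76.41 cm

rectangular body: A = 170 × 80 = 13600.00, centroid at (85.00, 40.00).
semicircular top: A = ½π·85² = 11349.00, centroid at (85.00, 116.08).
triangular fin: A = ½·30·30 = 450.00, centroid at (180.00, 10.00).
hole: A = −π·24² = -1809.56, centroid at (54.00, 35.00).
ΣA = 23589.45 cm²
ΣAx̄ = (13600.00)(85.00) + (11349.00)(85.00) + (450.00)(180.00) + (-1809.56)(54.00) = 2103949.20 cm³
ΣAȳ = (13600.00)(40.00) + (11349.00)(116.08) + (450.00)(10.00) + (-1809.56)(35.00) = 1802502.44 cm³
x̄ = 2103949.20 / 23589.45 = 89.19 cm
ȳ = 1802502.44 / 23589.45 = 76.41 cm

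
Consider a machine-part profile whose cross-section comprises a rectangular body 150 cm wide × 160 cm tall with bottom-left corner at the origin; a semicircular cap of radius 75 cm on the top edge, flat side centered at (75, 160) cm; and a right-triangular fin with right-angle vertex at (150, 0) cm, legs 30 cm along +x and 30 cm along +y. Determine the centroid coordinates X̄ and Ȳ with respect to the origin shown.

rectangular body: A = 150 × 160 = 24000.00, centroid at (75.00, 80.00).
semicircular top: A = ½π·75² = 8835.73, centroid at (75.00, 191.83).
triangular fin: A = ½·30·30 = 450.00, centroid at (160.00, 10.00).
ΣA = 33285.73 cm²
ΣAX̄ = (24000.00)(75.00) + (8835.73)(75.00) + (450.00)(160.00) = 2534679.70 cm³
ΣAȲ = (24000.00)(80.00) + (8835.73)(191.83) + (450.00)(10.00) = 3619466.69 cm³
X̄ = 2534679.70 / 33285.73 = 76.15 cm
Ȳ = 3619466.69 / 33285.73 = 108.74 cm

X̄ = 76.15 cm, Ȳ = 108.74 cm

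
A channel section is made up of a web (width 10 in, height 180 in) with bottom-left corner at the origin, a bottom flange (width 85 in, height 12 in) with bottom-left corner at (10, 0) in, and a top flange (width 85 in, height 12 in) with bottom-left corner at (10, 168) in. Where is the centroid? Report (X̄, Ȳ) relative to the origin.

X̄ = 30.23 in, Ȳ = 90.00 in

web: A = 10 × 180 = 1800.00, centroid at (5.00, 90.00).
bottom flange: A = 85 × 12 = 1020.00, centroid at (52.50, 6.00).
top flange: A = 85 × 12 = 1020.00, centroid at (52.50, 174.00).
ΣA = 3840.00 in², ΣAX̄ = 116100.00 in³, ΣAȲ = 345600.00 in³.
X̄ = 116100.00/3840.00 = 30.23 in; Ȳ = 345600.00/3840.00 = 90.00 in.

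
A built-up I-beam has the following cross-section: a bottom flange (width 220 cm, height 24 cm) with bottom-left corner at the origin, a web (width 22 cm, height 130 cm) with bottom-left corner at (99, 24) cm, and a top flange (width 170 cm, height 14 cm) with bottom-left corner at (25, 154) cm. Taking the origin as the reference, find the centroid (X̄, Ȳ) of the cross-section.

bottom flange: A = 220 × 24 = 5280.00, centroid at (110.00, 12.00).
web: A = 22 × 130 = 2860.00, centroid at (110.00, 89.00).
top flange: A = 170 × 14 = 2380.00, centroid at (110.00, 161.00).
ΣA = 10520.00 cm²
ΣAX̄ = (5280.00)(110.00) + (2860.00)(110.00) + (2380.00)(110.00) = 1157200.00 cm³
ΣAȲ = (5280.00)(12.00) + (2860.00)(89.00) + (2380.00)(161.00) = 701080.00 cm³
X̄ = 1157200.00 / 10520.00 = 110.00 cm
Ȳ = 701080.00 / 10520.00 = 66.64 cm

X̄ = 110.00 cm, Ȳ = 66.64 cm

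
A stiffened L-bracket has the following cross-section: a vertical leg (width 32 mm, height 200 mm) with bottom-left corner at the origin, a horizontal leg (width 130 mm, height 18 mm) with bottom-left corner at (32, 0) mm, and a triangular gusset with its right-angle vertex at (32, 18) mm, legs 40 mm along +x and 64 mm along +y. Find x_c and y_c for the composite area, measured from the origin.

x_c = 38.66 mm, y_c = 71.00 mm

vertical leg: A = 32 × 200 = 6400.00, centroid at (16.00, 100.00).
horizontal leg: A = 130 × 18 = 2340.00, centroid at (97.00, 9.00).
gusset: A = ½·40·64 = 1280.00, centroid at (45.33, 39.33).
ΣA = 10020.00 mm²
ΣAx_c = (6400.00)(16.00) + (2340.00)(97.00) + (1280.00)(45.33) = 387406.67 mm³
ΣAy_c = (6400.00)(100.00) + (2340.00)(9.00) + (1280.00)(39.33) = 711406.67 mm³
x_c = 387406.67 / 10020.00 = 38.66 mm
y_c = 711406.67 / 10020.00 = 71.00 mm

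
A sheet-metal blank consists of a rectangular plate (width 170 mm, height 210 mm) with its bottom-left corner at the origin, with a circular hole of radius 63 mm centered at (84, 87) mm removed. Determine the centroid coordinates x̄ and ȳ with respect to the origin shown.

x̄ = 85.54 mm, ȳ = 114.66 mm

Part | A | x̄ᵢ | ȳᵢ | A·x̄ᵢ | A·ȳᵢ
plate | 35700.00 | 85.00 | 105.00 | 3034500.00 | 3748500.00
hole | -12468.98 | 84.00 | 87.00 | -1047394.42 | -1084801.37
Σ | 23231.02 |  |  | 1987105.58 | 2663698.63
x̄ = 1987105.58 / 23231.02 = 85.54 mm
ȳ = 2663698.63 / 23231.02 = 114.66 mm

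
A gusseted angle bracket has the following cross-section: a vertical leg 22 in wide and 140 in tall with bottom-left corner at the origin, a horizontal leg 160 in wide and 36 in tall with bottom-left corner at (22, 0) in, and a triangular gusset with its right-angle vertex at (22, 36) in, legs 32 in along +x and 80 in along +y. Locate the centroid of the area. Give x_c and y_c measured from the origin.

vertical leg: A = 22 × 140 = 3080.00, centroid at (11.00, 70.00).
horizontal leg: A = 160 × 36 = 5760.00, centroid at (102.00, 18.00).
gusset: A = ½·32·80 = 1280.00, centroid at (32.67, 62.67).
ΣA = 10120.00 in², ΣAx_c = 663213.33 in³, ΣAy_c = 399493.33 in³.
x_c = 663213.33/10120.00 = 65.53 in; y_c = 399493.33/10120.00 = 39.48 in.

x_c = 65.53 in, y_c = 39.48 in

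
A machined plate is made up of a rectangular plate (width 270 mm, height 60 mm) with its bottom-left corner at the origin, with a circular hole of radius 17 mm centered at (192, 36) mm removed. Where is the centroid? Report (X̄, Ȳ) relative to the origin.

plate: A = 270 × 60 = 16200.00, centroid at (135.00, 30.00).
hole: A = −π·17² = -907.92, centroid at (192.00, 36.00).
ΣA = 15292.08 mm², ΣAX̄ = 2012679.31 mm³, ΣAȲ = 453314.87 mm³.
X̄ = 2012679.31/15292.08 = 131.62 mm; Ȳ = 453314.87/15292.08 = 29.64 mm.

X̄ = 131.62 mm, Ȳ = 29.64 mm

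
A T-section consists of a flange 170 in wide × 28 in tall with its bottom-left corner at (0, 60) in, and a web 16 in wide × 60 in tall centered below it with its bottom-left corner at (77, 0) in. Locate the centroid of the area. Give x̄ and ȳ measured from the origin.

x̄ = 85.00 in, ȳ = 66.62 in

web: A = 16 × 60 = 960.00, centroid at (85.00, 30.00).
flange: A = 170 × 28 = 4760.00, centroid at (85.00, 74.00).
ΣA = 5720.00 in²
ΣAx̄ = (960.00)(85.00) + (4760.00)(85.00) = 486200.00 in³
ΣAȳ = (960.00)(30.00) + (4760.00)(74.00) = 381040.00 in³
x̄ = 486200.00 / 5720.00 = 85.00 in
ȳ = 381040.00 / 5720.00 = 66.62 in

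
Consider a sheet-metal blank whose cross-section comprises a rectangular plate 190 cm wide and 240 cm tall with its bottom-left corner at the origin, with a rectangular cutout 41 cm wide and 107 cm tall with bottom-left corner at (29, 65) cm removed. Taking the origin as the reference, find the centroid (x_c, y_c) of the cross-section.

plate: A = 190 × 240 = 45600.00, centroid at (95.00, 120.00).
hole: A = −(41 × 107) = -4387.00, centroid at (49.50, 118.50).
ΣA = 41213.00 cm², ΣAx_c = 4114843.50 cm³, ΣAy_c = 4952140.50 cm³.
x_c = 4114843.50/41213.00 = 99.84 cm; y_c = 4952140.50/41213.00 = 120.16 cm.

x_c = 99.84 cm, y_c = 120.16 cm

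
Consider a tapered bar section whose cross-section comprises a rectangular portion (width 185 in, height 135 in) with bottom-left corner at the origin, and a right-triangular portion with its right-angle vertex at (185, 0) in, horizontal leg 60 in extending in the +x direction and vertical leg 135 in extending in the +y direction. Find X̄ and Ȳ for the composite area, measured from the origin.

X̄ = 108.20 in, Ȳ = 64.36 in

Part | A | x̄ᵢ | ȳᵢ | A·x̄ᵢ | A·ȳᵢ
rectangular portion | 24975.00 | 92.50 | 67.50 | 2310187.50 | 1685812.50
triangular portion | 4050.00 | 205.00 | 45.00 | 830250.00 | 182250.00
Σ | 29025.00 |  |  | 3140437.50 | 1868062.50
X̄ = 3140437.50 / 29025.00 = 108.20 in
Ȳ = 1868062.50 / 29025.00 = 64.36 in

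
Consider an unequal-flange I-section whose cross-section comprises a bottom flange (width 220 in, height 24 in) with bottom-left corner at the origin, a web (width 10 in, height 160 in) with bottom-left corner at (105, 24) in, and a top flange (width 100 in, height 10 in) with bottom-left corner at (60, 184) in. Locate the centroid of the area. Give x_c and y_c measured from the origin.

x_c = 110.00 in, y_c = 53.14 in

bottom flange: A = 220 × 24 = 5280.00, centroid at (110.00, 12.00).
web: A = 10 × 160 = 1600.00, centroid at (110.00, 104.00).
top flange: A = 100 × 10 = 1000.00, centroid at (110.00, 189.00).
ΣA = 7880.00 in², ΣAx_c = 866800.00 in³, ΣAy_c = 418760.00 in³.
x_c = 866800.00/7880.00 = 110.00 in; y_c = 418760.00/7880.00 = 53.14 in.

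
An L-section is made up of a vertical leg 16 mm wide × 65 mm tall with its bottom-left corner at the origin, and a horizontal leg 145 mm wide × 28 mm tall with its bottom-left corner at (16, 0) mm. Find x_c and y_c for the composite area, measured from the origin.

Part | A | x̄ᵢ | ȳᵢ | A·x̄ᵢ | A·ȳᵢ
vertical leg | 1040.00 | 8.00 | 32.50 | 8320.00 | 33800.00
horizontal leg | 4060.00 | 88.50 | 14.00 | 359310.00 | 56840.00
Σ | 5100.00 |  |  | 367630.00 | 90640.00
x_c = 367630.00 / 5100.00 = 72.08 mm
y_c = 90640.00 / 5100.00 = 17.77 mm

x_c = 72.08 mm, y_c = 17.77 mm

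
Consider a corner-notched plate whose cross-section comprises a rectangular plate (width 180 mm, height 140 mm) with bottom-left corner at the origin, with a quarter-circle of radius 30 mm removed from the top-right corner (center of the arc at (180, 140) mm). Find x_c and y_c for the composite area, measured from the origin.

plate: A = 180 × 140 = 25200.00, centroid at (90.00, 70.00).
removed quarter-circle: A = −¼π·30² = -706.86, centroid at (167.27, 127.27).
ΣA = 24493.14 mm², ΣAx_c = 2149765.50 mm³, ΣAy_c = 1674039.83 mm³.
x_c = 2149765.50/24493.14 = 87.77 mm; y_c = 1674039.83/24493.14 = 68.35 mm.

x_c = 87.77 mm, y_c = 68.35 mm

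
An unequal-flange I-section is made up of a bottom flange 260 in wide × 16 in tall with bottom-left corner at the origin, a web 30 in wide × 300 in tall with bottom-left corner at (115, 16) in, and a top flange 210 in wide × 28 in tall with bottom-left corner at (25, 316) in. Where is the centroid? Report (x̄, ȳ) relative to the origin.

bottom flange: A = 260 × 16 = 4160.00, centroid at (130.00, 8.00).
web: A = 30 × 300 = 9000.00, centroid at (130.00, 166.00).
top flange: A = 210 × 28 = 5880.00, centroid at (130.00, 330.00).
ΣA = 19040.00 in²
ΣAx̄ = (4160.00)(130.00) + (9000.00)(130.00) + (5880.00)(130.00) = 2475200.00 in³
ΣAȳ = (4160.00)(8.00) + (9000.00)(166.00) + (5880.00)(330.00) = 3467680.00 in³
x̄ = 2475200.00 / 19040.00 = 130.00 in
ȳ = 3467680.00 / 19040.00 = 182.13 in

x̄ = 130.00 in, ȳ = 182.13 in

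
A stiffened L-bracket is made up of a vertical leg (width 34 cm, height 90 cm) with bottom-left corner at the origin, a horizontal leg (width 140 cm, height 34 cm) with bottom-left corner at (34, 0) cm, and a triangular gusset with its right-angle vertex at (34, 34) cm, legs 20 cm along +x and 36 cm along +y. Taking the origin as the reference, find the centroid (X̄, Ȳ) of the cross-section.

vertical leg: A = 34 × 90 = 3060.00, centroid at (17.00, 45.00).
horizontal leg: A = 140 × 34 = 4760.00, centroid at (104.00, 17.00).
gusset: A = ½·20·36 = 360.00, centroid at (40.67, 46.00).
ΣA = 8180.00 cm², ΣAX̄ = 561700.00 cm³, ΣAȲ = 235180.00 cm³.
X̄ = 561700.00/8180.00 = 68.67 cm; Ȳ = 235180.00/8180.00 = 28.75 cm.

X̄ = 68.67 cm, Ȳ = 28.75 cm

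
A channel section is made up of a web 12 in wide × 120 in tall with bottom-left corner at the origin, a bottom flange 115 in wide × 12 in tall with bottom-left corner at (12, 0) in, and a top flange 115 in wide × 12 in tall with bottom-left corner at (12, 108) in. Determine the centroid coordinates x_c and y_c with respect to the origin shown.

web: A = 12 × 120 = 1440.00, centroid at (6.00, 60.00).
bottom flange: A = 115 × 12 = 1380.00, centroid at (69.50, 6.00).
top flange: A = 115 × 12 = 1380.00, centroid at (69.50, 114.00).
ΣA = 4200.00 in², ΣAx_c = 200460.00 in³, ΣAy_c = 252000.00 in³.
x_c = 200460.00/4200.00 = 47.73 in; y_c = 252000.00/4200.00 = 60.00 in.

x_c = 47.73 in, y_c = 60.00 in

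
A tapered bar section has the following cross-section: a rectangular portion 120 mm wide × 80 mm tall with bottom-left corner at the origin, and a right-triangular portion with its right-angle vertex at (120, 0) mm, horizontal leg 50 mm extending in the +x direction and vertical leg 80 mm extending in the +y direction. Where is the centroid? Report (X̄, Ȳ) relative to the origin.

Part | A | x̄ᵢ | ȳᵢ | A·x̄ᵢ | A·ȳᵢ
rectangular portion | 9600.00 | 60.00 | 40.00 | 576000.00 | 384000.00
triangular portion | 2000.00 | 136.67 | 26.67 | 273333.33 | 53333.33
Σ | 11600.00 |  |  | 849333.33 | 437333.33
X̄ = 849333.33 / 11600.00 = 73.22 mm
Ȳ = 437333.33 / 11600.00 = 37.70 mm

X̄ = 73.22 mm, Ȳ = 37.70 mm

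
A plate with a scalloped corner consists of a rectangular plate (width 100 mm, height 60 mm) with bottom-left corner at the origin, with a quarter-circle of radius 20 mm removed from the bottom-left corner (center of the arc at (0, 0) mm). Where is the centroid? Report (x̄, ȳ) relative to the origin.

x̄ = 52.29 mm, ȳ = 31.19 mm

plate: A = 100 × 60 = 6000.00, centroid at (50.00, 30.00).
removed quarter-circle: A = −¼π·20² = -314.16, centroid at (8.49, 8.49).
ΣA = 5685.84 mm²
ΣAx̄ = (6000.00)(50.00) + (-314.16)(8.49) = 297333.33 mm³
ΣAȳ = (6000.00)(30.00) + (-314.16)(8.49) = 177333.33 mm³
x̄ = 297333.33 / 5685.84 = 52.29 mm
ȳ = 177333.33 / 5685.84 = 31.19 mm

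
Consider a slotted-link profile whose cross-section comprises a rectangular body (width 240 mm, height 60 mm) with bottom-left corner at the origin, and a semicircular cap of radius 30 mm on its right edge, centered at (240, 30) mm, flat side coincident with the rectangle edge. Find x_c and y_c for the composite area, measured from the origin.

x_c = 131.87 mm, y_c = 30.00 mm

Part | A | x̄ᵢ | ȳᵢ | A·x̄ᵢ | A·ȳᵢ
rectangular body | 14400.00 | 120.00 | 30.00 | 1728000.00 | 432000.00
semicircular end | 1413.72 | 252.73 | 30.00 | 357292.01 | 42411.50
Σ | 15813.72 |  |  | 2085292.01 | 474411.50
x_c = 2085292.01 / 15813.72 = 131.87 mm
y_c = 474411.50 / 15813.72 = 30.00 mm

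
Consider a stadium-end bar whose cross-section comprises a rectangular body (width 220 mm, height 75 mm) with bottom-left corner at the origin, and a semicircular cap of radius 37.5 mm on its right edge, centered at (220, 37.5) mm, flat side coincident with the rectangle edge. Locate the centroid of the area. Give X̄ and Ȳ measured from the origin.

X̄ = 124.87 mm, Ȳ = 37.50 mm

rectangular body: A = 220 × 75 = 16500.00, centroid at (110.00, 37.50).
semicircular end: A = ½π·37.5² = 2208.93, centroid at (235.92, 37.50).
ΣA = 18708.93 mm²
ΣAX̄ = (16500.00)(110.00) + (2208.93)(235.92) = 2336121.36 mm³
ΣAȲ = (16500.00)(37.50) + (2208.93)(37.50) = 701584.96 mm³
X̄ = 2336121.36 / 18708.93 = 124.87 mm
Ȳ = 701584.96 / 18708.93 = 37.50 mm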